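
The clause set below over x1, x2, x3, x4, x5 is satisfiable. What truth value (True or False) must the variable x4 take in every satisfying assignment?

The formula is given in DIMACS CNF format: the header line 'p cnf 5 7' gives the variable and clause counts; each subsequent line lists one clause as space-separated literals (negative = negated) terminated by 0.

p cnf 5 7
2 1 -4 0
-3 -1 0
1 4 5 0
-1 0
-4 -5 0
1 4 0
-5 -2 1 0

True

Suppose x4 = False.
Unit clause (¬x1) forces x1 = False.
That conflicts with the unit clause (x1).
So every satisfying assignment has x4 = True.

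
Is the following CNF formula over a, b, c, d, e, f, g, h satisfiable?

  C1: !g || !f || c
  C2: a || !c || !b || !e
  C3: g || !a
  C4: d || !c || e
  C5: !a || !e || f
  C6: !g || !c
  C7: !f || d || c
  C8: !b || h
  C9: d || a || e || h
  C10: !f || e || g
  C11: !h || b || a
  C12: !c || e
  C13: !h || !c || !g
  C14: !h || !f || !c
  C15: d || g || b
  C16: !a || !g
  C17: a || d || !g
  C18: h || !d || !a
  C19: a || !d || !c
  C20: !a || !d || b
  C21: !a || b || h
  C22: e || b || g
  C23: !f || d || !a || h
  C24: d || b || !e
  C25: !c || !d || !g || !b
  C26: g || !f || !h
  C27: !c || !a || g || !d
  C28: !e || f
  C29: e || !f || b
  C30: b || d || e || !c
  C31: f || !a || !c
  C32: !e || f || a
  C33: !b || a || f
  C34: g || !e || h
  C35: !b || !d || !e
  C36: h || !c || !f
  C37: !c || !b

Branch on g: set g = true.
Unit clause (!c) forces c = false.
Unit clause (!f) forces f = false.
Unit clause (!a) forces a = false.
Unit clause (d) forces d = true.
Unit clause (!e) forces e = false.
Unit clause (!b) forces b = false.
Unit clause (!h) forces h = false.
This assignment satisfies each clause.
A satisfying assignment: a: false; b: false; c: false; d: true; e: false; f: false; g: true; h: false.

Yes, satisfiable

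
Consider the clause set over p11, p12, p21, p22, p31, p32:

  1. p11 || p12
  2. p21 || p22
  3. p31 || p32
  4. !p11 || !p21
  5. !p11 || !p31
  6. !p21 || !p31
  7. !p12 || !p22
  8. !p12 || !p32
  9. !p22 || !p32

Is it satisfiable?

No

Branch on p11: set p11 = true.
From the singleton clause (!p21), p21 = false.
From the singleton clause (p22), p22 = true.
From the singleton clause (!p31), p31 = false.
From the singleton clause (p32), p32 = true.
Now (!p32) is unsatisfied and unit — conflict.
That branch fails; take p11 = false instead.
From the singleton clause (p12), p12 = true.
From the singleton clause (!p22), p22 = false.
From the singleton clause (p21), p21 = true.
From the singleton clause (!p31), p31 = false.
From the singleton clause (p32), p32 = true.
Now (!p32) is unsatisfied and unit — conflict.
Neither p11 = true nor p11 = false works.
No assignment satisfies every clause.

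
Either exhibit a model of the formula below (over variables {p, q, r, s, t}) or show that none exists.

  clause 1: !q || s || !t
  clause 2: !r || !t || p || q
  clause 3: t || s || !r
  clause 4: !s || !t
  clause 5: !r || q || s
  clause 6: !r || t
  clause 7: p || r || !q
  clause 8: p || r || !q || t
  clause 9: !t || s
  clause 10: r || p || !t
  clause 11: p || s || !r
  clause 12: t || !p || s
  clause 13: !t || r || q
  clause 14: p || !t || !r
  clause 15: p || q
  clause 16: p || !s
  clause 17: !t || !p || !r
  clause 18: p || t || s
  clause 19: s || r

p ↦ true; q ↦ true; r ↦ false; s ↦ true; t ↦ false

Branch on s: set s = true.
(!t) alone gives t = false.
(!r) alone gives r = false.
(p) alone gives p = true.
No clause remains; q is free.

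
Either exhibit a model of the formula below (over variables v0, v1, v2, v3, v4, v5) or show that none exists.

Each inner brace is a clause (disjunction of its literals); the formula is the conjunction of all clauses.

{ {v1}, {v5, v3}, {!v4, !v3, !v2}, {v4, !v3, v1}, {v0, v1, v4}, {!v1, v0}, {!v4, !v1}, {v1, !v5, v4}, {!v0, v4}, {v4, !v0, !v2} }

UNSATISFIABLE

From the singleton clause (v1), v1 = true.
From the singleton clause (v0), v0 = true.
From the singleton clause (!v4), v4 = false.
Now (v4) is unsatisfied and unit — conflict.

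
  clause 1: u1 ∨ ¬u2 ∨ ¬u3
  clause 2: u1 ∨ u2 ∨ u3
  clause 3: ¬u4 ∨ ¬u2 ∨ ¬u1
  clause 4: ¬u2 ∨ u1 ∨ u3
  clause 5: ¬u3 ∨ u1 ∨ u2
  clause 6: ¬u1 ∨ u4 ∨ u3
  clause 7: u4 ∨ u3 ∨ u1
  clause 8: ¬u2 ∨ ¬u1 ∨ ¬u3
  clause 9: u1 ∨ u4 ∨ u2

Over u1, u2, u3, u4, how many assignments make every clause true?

3

There are 2^4 = 16 truth assignments over (u1, u2, u3, u4).
Split on u3. With u3 = True, the clauses containing u3 are satisfied and ¬u3 drops from the rest; 2 of the 2^3 = 8 assignments to the other variables satisfy what remains.
With u3 = False, by the same count on the reduced clause set, 1 assignment works.
(One model: u1=T, u2=F, u3=F, u4=T.)
Total: 2 + 1 = 3.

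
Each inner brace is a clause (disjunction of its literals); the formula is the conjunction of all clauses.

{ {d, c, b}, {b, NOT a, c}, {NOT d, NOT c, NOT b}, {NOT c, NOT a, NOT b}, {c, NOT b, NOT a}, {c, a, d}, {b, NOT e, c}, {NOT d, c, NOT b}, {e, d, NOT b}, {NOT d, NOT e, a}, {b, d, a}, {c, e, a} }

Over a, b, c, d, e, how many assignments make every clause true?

There are 2^5 = 32 truth assignments over (a, b, c, d, e).
Split on c. With c = true, the clauses containing c are satisfied and NOT c drops from the rest; 6 of the 2^4 = 16 assignments to the other variables satisfy what remains.
With c = false, by the same count on the reduced clause set, 0 assignments work.
Total: 6 + 0 = 6.

6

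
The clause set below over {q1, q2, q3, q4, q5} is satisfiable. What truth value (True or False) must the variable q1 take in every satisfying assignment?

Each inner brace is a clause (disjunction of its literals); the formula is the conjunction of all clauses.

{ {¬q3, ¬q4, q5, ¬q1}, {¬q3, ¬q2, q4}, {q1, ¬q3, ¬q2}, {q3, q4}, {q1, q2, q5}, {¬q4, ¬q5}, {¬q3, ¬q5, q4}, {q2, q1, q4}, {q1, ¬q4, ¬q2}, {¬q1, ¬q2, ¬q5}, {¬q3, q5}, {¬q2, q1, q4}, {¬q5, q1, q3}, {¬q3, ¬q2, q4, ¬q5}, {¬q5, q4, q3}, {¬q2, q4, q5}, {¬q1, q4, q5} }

Suppose q1 = False.
Case q3 = False:
Unit clause (q4) forces q4 = True.
Unit clause (¬q5) forces q5 = False.
Unit clause (q2) forces q2 = True.
Now (¬q2) is unsatisfied and unit — conflict.
That branch fails; take q3 = True instead.
Unit clause (¬q2) forces q2 = False.
Unit clause (q5) forces q5 = True.
Unit clause (¬q4) forces q4 = False.
Now (q4) is unsatisfied and unit — conflict.
Neither q3 = True nor q3 = False works.
So every satisfying assignment has q1 = True.

True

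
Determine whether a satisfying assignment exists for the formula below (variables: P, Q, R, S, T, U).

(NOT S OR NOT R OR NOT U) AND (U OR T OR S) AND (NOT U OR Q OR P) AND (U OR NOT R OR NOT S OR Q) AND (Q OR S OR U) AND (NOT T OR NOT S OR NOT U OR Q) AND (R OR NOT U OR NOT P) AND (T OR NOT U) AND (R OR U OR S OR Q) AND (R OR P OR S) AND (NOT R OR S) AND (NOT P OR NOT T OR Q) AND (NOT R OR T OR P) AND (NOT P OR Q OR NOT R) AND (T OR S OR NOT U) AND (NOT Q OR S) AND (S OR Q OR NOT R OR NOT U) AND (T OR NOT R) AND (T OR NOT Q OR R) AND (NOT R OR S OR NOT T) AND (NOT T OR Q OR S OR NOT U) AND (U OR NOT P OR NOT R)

Satisfiable

Suppose T = true.
Suppose R = false.
Suppose U = false.
Suppose Q = false.
The clause (S) is unit, so S = true.
The clause (NOT P) is unit, so P = false.
Every clause now holds.
A satisfying assignment: P ↦ false,  Q ↦ false,  R ↦ false,  S ↦ true,  T ↦ true,  U ↦ false.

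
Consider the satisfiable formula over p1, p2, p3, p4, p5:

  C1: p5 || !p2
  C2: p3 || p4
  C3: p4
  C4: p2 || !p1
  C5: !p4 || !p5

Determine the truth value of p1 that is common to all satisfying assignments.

Suppose p1 = true.
Unit clause (p4) forces p4 = true.
Unit clause (p2) forces p2 = true.
Unit clause (p5) forces p5 = true.
But (!p5) is also a unit clause — contradiction.
So every satisfying assignment has p1 = False.

False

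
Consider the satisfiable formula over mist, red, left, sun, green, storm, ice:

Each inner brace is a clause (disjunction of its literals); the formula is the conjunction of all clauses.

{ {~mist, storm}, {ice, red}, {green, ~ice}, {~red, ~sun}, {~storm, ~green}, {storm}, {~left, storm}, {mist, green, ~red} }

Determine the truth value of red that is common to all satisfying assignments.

Suppose red = 0.
The clause (ice) is unit, so ice = 1.
The clause (green) is unit, so green = 1.
The clause (~storm) is unit, so storm = 0.
That conflicts with the unit clause (storm).
So every satisfying assignment has red = True.

True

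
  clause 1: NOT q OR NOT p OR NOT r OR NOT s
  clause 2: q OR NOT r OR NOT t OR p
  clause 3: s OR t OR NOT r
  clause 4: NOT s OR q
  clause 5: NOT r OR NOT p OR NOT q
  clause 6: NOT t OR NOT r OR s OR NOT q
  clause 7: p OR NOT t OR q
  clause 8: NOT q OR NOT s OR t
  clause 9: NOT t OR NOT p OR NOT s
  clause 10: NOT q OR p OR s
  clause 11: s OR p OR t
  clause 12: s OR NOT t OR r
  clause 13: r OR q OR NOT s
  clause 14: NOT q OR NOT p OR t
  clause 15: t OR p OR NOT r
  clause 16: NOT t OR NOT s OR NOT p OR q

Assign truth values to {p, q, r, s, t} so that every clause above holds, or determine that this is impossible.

p=true; q=false; r=true; s=false; t=true

Branch on s: set s = false.
Branch on t: set t = true.
From the singleton clause (r), r = true.
From the singleton clause (NOT q), q = false.
From the singleton clause (p), p = true.
All clauses are satisfied.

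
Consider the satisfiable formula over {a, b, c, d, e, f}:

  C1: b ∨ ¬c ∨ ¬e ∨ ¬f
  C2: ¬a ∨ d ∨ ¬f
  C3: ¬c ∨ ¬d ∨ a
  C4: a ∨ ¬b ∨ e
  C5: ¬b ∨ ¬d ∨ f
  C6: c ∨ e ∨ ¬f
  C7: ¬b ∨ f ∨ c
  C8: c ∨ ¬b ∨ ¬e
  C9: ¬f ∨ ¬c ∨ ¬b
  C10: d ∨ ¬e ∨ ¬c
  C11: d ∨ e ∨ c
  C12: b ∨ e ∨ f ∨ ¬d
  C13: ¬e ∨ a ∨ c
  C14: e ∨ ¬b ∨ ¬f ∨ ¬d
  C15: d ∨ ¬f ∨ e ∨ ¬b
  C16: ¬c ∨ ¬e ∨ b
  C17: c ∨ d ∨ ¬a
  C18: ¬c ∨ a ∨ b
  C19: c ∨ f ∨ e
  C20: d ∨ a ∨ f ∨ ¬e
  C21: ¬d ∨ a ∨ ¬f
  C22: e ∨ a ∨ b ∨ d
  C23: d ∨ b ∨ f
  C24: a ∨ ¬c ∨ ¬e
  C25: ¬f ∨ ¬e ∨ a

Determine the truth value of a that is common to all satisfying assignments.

Suppose a = False.
Try c = False.
(¬e) alone gives e = False.
(¬b) alone gives b = False.
(¬f) alone gives f = False.
That conflicts with the unit clause (f).
So c must be the other value — set c = True.
(¬d) alone gives d = False.
(¬e) alone gives e = False.
(¬b) alone gives b = False.
That conflicts with the unit clause (b).
Both values of c lead to a conflict.
So every satisfying assignment has a = True.

True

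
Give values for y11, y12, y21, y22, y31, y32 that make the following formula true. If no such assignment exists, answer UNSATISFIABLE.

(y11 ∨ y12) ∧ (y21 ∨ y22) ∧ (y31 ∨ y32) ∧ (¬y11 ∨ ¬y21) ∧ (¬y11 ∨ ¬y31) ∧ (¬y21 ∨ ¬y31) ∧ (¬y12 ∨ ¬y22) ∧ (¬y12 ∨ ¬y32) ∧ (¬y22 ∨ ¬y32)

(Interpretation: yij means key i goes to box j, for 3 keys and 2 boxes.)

UNSATISFIABLE

Try y11 = True.
(¬y21) alone gives y21 = False.
(y22) alone gives y22 = True.
(¬y31) alone gives y31 = False.
(y32) alone gives y32 = True.
That conflicts with the unit clause (¬y32).
So y11 must be the other value — set y11 = False.
(y12) alone gives y12 = True.
(¬y22) alone gives y22 = False.
(y21) alone gives y21 = True.
(¬y31) alone gives y31 = False.
(y32) alone gives y32 = True.
That conflicts with the unit clause (¬y32).
Both values of y11 lead to a conflict.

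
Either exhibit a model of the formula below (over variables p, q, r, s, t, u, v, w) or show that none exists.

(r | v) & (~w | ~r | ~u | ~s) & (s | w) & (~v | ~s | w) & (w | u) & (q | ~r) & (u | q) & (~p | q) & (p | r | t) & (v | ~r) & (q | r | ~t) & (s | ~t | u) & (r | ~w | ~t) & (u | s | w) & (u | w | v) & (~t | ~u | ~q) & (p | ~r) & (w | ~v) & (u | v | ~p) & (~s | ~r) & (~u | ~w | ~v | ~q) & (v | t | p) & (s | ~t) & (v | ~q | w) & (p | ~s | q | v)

Try r = 0.
Unit clause (v) forces v = 1.
Unit clause (w) forces w = 1.
Unit clause (~t) forces t = 0.
Unit clause (p) forces p = 1.
Unit clause (q) forces q = 1.
Unit clause (~u) forces u = 0.
No clause remains; s is free.

p ↦ 1; q ↦ 1; r ↦ 0; s ↦ 1; t ↦ 0; u ↦ 0; v ↦ 1; w ↦ 1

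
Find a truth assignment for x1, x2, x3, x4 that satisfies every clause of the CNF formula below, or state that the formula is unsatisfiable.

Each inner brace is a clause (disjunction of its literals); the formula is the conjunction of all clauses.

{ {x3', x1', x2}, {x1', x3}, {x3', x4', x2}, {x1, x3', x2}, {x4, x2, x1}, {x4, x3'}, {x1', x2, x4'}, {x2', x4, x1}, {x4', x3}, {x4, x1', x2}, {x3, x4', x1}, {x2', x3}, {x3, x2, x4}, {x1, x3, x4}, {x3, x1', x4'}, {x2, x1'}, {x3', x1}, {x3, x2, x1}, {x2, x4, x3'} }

Suppose x1 = 1.
(x3) alone gives x3 = 1.
(x2) alone gives x2 = 1.
(x4) alone gives x4 = 1.
Every clause now holds.

x1 ↦ 1; x2 ↦ 1; x3 ↦ 1; x4 ↦ 1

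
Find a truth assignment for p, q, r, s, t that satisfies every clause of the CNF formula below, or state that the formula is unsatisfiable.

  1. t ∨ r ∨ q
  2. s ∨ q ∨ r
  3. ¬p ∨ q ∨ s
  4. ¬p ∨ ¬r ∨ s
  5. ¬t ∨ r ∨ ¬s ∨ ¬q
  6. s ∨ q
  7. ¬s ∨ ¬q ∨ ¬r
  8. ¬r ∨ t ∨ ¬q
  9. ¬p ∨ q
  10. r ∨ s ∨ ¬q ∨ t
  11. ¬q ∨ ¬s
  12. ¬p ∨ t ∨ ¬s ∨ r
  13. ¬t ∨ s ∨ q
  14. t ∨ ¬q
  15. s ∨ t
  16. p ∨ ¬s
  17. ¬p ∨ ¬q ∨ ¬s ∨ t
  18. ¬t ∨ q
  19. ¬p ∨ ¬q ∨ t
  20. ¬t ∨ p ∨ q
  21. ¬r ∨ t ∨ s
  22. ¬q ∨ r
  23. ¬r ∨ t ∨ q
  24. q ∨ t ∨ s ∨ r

p: False, q: True, r: True, s: False, t: True

Branch on s: set s = False.
The clause (q) is unit, so q = True.
The clause (t) is unit, so t = True.
The clause (r) is unit, so r = True.
The clause (¬p) is unit, so p = False.
This assignment satisfies each clause.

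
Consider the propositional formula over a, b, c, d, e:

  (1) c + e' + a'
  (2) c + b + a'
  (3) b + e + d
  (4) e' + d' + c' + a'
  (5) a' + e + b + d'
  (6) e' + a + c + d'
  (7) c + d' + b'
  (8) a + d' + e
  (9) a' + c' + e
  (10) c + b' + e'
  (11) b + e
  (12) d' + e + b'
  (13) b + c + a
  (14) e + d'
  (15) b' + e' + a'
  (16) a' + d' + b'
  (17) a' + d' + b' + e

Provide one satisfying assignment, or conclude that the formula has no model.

Branch on b: set b = 1.
Branch on c: set c = 0.
Unit clause (d') forces d = 0.
Unit clause (e') forces e = 0.
Every clause is now satisfied; a is unconstrained.

a ↦ 0; b ↦ 1; c ↦ 0; d ↦ 0; e ↦ 0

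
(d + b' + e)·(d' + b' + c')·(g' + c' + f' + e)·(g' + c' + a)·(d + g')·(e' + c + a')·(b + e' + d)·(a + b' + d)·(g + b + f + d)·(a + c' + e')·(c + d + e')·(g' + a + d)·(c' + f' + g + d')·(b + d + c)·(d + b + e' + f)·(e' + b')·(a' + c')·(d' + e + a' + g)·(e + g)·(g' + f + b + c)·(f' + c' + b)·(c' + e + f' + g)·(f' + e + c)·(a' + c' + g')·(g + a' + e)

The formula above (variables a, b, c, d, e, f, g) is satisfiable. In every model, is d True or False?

True

Suppose d = 0.
Unit clause (g') forces g = 0.
Unit clause (e) forces e = 1.
Unit clause (b) forces b = 1.
That conflicts with the unit clause (b').
So every satisfying assignment has d = True.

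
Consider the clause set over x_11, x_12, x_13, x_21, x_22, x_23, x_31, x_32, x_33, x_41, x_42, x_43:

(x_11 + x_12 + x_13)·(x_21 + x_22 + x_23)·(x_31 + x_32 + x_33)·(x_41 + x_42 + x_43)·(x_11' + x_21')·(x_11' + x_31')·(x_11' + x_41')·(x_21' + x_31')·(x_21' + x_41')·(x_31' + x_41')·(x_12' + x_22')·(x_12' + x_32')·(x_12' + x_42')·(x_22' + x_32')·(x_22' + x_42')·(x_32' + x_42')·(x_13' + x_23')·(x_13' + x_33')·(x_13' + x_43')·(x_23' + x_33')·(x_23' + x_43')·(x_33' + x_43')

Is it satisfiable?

Branch on x_11: set x_11 = 0.
Branch on x_12: set x_12 = 1.
(x_22') alone gives x_22 = 0.
(x_32') alone gives x_32 = 0.
(x_42') alone gives x_42 = 0.
Branch on x_21: set x_21 = 1.
(x_31') alone gives x_31 = 0.
(x_33) alone gives x_33 = 1.
(x_41') alone gives x_41 = 0.
(x_43) alone gives x_43 = 1.
But (x_43') is also a unit clause — contradiction.
That branch fails; take x_21 = 0 instead.
(x_23) alone gives x_23 = 1.
(x_13') alone gives x_13 = 0.
(x_33') alone gives x_33 = 0.
(x_31) alone gives x_31 = 1.
(x_41') alone gives x_41 = 0.
(x_43) alone gives x_43 = 1.
But (x_43') is also a unit clause — contradiction.
Both values of x_21 lead to a conflict.
That branch fails; take x_12 = 0 instead.
(x_13) alone gives x_13 = 1.
(x_23') alone gives x_23 = 0.
(x_33') alone gives x_33 = 0.
(x_43') alone gives x_43 = 0.
Branch on x_21: set x_21 = 1.
(x_31') alone gives x_31 = 0.
(x_32) alone gives x_32 = 1.
(x_41') alone gives x_41 = 0.
(x_42) alone gives x_42 = 1.
But (x_42') is also a unit clause — contradiction.
That branch fails; take x_21 = 0 instead.
(x_22) alone gives x_22 = 1.
(x_32') alone gives x_32 = 0.
(x_31) alone gives x_31 = 1.
(x_41') alone gives x_41 = 0.
(x_42) alone gives x_42 = 1.
But (x_42') is also a unit clause — contradiction.
Both values of x_21 lead to a conflict.
Both values of x_12 lead to a conflict.
That branch fails; take x_11 = 1 instead.
(x_21') alone gives x_21 = 0.
(x_31') alone gives x_31 = 0.
(x_41') alone gives x_41 = 0.
Branch on x_22: set x_22 = 1.
(x_12') alone gives x_12 = 0.
(x_32') alone gives x_32 = 0.
(x_33) alone gives x_33 = 1.
(x_42') alone gives x_42 = 0.
(x_43) alone gives x_43 = 1.
But (x_43') is also a unit clause — contradiction.
That branch fails; take x_22 = 0 instead.
(x_23) alone gives x_23 = 1.
(x_13') alone gives x_13 = 0.
(x_33') alone gives x_33 = 0.
(x_32) alone gives x_32 = 1.
(x_12') alone gives x_12 = 0.
(x_42') alone gives x_42 = 0.
(x_43) alone gives x_43 = 1.
But (x_43') is also a unit clause — contradiction.
Both values of x_22 lead to a conflict.
Both values of x_11 lead to a conflict.
No assignment satisfies every clause.

Unsatisfiable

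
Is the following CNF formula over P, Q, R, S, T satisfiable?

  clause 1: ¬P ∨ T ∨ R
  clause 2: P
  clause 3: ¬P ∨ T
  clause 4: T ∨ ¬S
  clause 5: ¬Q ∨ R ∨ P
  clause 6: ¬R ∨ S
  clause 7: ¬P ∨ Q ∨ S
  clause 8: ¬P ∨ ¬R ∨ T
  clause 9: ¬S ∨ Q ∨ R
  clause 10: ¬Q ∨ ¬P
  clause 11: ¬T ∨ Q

No

(P) alone gives P = True.
(T) alone gives T = True.
(¬Q) alone gives Q = False.
But (Q) is also a unit clause — contradiction.
No assignment satisfies every clause.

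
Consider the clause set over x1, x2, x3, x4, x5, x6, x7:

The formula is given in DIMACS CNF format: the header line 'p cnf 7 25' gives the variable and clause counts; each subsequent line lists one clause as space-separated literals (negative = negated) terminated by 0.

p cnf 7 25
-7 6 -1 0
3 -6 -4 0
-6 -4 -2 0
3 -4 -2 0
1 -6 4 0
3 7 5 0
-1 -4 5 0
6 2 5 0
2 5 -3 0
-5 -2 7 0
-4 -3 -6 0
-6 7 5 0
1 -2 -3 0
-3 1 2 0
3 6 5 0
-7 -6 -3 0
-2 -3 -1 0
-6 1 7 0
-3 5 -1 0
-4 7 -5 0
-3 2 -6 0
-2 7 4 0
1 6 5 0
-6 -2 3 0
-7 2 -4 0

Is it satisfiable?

Suppose x7 = True.
Suppose x6 = True.
From the singleton clause (¬x3), x3 = False.
From the singleton clause (¬x4), x4 = False.
From the singleton clause (x1), x1 = True.
From the singleton clause (¬x2), x2 = False.
Every clause is now satisfied; x5 is unconstrained.
A satisfying assignment: x1: True; x2: False; x3: False; x4: False; x5: False; x6: True; x7: True.

Satisfiable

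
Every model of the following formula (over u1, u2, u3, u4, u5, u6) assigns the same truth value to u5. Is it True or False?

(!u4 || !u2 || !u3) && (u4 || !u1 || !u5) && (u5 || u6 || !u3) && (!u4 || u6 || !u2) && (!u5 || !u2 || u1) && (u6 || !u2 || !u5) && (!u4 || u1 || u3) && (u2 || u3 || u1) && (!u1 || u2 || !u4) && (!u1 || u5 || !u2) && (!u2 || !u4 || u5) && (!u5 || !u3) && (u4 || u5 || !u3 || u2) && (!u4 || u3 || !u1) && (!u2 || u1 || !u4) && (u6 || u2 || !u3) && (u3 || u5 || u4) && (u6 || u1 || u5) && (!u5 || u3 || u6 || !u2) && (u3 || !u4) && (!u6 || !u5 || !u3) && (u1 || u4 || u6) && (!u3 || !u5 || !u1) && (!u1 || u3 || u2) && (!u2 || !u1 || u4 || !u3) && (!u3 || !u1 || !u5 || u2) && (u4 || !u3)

False

Suppose u5 = true.
From the singleton clause (!u3), u3 = false.
From the singleton clause (!u4), u4 = false.
From the singleton clause (!u1), u1 = false.
From the singleton clause (!u2), u2 = false.
Now (u2) is unsatisfied and unit — conflict.
So every satisfying assignment has u5 = False.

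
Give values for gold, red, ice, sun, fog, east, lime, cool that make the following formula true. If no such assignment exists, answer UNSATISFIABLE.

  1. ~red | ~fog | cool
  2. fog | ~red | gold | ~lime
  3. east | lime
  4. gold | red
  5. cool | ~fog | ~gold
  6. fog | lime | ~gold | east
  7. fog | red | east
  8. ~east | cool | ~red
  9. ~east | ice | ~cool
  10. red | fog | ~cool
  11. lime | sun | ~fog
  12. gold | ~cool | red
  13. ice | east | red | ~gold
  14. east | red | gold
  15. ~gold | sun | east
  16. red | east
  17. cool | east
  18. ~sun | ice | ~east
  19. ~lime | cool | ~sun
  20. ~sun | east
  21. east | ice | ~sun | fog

Branch on east: set east = 1.
Branch on gold: set gold = 1.
Branch on cool: set cool = 1.
Unit clause (ice) forces ice = 1.
Branch on red: set red = 1.
Branch on lime: set lime = 1.
Every clause is now satisfied; sun, fog are unconstrained.

gold=1, red=1, ice=1, sun=1, fog=1, east=1, lime=1, cool=1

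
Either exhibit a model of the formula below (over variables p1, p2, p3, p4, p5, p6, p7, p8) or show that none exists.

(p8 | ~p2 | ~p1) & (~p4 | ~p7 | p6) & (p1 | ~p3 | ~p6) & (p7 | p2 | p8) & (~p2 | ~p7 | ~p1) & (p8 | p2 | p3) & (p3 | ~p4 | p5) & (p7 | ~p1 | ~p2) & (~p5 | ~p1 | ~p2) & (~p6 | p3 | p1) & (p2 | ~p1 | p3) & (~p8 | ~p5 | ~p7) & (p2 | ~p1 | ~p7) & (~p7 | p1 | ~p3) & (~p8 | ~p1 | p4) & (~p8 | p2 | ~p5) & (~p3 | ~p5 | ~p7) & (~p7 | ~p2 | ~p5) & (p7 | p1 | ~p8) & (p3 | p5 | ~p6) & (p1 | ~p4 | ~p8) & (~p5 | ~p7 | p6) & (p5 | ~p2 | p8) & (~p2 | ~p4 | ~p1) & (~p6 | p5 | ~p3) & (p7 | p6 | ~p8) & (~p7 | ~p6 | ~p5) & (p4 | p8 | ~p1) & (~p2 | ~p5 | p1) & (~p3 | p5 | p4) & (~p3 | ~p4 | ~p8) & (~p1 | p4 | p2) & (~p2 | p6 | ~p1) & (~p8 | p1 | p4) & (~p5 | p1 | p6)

Suppose p8 = 1.
Suppose p5 = 0.
Suppose p3 = 1.
Unit clause (~p6) forces p6 = 0.
Unit clause (p7) forces p7 = 1.
Unit clause (~p4) forces p4 = 0.
Now (p4) is unsatisfied and unit — conflict.
That branch fails; take p3 = 0 instead.
Unit clause (~p4) forces p4 = 0.
Unit clause (~p1) forces p1 = 0.
Now (p1) is unsatisfied and unit — conflict.
Either choice for p3 ends in contradiction.
That branch fails; take p5 = 1 instead.
Unit clause (~p7) forces p7 = 0.
Unit clause (p2) forces p2 = 1.
Unit clause (~p1) forces p1 = 0.
Now (p1) is unsatisfied and unit — conflict.
Either choice for p5 ends in contradiction.
That branch fails; take p8 = 0 instead.
Suppose p2 = 0.
Unit clause (p7) forces p7 = 1.
Unit clause (p3) forces p3 = 1.
Unit clause (~p1) forces p1 = 0.
Now (p1) is unsatisfied and unit — conflict.
That branch fails; take p2 = 1 instead.
Unit clause (~p1) forces p1 = 0.
Unit clause (p5) forces p5 = 1.
Now (~p5) is unsatisfied and unit — conflict.
Either choice for p2 ends in contradiction.
Either choice for p8 ends in contradiction.

UNSATISFIABLE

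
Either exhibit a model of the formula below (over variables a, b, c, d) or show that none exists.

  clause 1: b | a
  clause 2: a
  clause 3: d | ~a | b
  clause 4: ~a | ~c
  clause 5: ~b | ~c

a=1,  b=0,  c=0,  d=1

(a) alone gives a = 1.
(~c) alone gives c = 0.
Case d = 1:
Every clause is now satisfied; b is unconstrained.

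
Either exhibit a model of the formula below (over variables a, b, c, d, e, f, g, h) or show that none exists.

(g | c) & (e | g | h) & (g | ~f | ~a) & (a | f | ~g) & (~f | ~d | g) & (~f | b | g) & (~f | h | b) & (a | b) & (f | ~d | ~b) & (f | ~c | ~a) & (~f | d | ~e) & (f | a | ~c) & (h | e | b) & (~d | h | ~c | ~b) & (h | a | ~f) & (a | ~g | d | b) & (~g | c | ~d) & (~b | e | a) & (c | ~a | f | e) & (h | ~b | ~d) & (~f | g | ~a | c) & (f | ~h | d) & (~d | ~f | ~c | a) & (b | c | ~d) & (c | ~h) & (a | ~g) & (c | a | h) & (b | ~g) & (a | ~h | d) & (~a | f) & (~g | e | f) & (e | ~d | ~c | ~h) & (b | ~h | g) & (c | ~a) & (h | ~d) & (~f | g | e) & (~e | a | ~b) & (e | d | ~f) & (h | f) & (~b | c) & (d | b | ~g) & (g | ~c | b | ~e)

a ↦ 1,  b ↦ 1,  c ↦ 1,  d ↦ 1,  e ↦ 1,  f ↦ 1,  g ↦ 1,  h ↦ 1

Suppose g = 1.
From the singleton clause (a), a = 1.
From the singleton clause (b), b = 1.
From the singleton clause (f), f = 1.
From the singleton clause (c), c = 1.
Suppose d = 1.
From the singleton clause (h), h = 1.
From the singleton clause (e), e = 1.
All clauses are satisfied.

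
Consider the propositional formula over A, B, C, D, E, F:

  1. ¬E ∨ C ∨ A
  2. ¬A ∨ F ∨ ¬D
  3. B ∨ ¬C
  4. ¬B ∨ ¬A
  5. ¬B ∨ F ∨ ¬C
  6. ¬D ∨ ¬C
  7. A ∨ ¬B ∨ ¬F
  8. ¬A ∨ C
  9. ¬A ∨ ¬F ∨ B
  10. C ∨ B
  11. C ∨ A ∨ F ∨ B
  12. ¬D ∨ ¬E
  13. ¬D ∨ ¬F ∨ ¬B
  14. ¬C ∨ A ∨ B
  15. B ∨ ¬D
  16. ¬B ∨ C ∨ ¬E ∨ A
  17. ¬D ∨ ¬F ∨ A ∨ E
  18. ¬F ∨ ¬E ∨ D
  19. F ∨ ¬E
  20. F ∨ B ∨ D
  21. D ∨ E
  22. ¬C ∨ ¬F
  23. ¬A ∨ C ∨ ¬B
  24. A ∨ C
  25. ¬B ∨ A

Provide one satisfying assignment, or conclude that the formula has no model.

UNSATISFIABLE

Suppose B = True.
(¬A) alone gives A = False.
Now (A) is unsatisfied and unit — conflict.
Undo B and try B = False.
(¬C) alone gives C = False.
Now (C) is unsatisfied and unit — conflict.
Both values of B lead to a conflict.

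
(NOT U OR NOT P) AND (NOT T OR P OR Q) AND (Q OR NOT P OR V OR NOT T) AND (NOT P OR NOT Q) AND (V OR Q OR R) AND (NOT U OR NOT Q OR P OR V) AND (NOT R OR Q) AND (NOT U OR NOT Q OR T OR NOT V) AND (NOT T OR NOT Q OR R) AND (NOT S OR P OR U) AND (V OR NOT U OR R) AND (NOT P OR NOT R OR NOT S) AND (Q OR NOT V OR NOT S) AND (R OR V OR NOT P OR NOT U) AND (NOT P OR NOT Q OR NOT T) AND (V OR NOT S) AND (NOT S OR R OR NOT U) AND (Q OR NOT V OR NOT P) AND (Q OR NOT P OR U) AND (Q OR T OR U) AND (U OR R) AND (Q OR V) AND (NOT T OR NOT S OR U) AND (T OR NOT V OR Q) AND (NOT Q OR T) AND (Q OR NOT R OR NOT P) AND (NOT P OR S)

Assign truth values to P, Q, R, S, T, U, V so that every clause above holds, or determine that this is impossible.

Case U = true:
(NOT P) alone gives P = false.
Case T = true:
(Q) alone gives Q = true.
(V) alone gives V = true.
(R) alone gives R = true.
No clause remains; S is free.

P=false, Q=true, R=true, S=false, T=true, U=true, V=true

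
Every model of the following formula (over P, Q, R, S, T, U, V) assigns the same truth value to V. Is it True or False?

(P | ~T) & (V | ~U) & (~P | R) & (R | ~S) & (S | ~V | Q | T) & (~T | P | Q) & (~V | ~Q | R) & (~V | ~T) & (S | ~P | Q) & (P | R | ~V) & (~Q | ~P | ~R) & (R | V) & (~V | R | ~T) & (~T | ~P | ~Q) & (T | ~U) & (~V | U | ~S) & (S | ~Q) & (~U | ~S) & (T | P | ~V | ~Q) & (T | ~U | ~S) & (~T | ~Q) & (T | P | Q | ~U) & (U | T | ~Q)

False

Suppose V = 1.
The clause (~T) is unit, so T = 0.
The clause (~U) is unit, so U = 0.
The clause (~S) is unit, so S = 0.
The clause (Q) is unit, so Q = 1.
That conflicts with the unit clause (~Q).
So every satisfying assignment has V = False.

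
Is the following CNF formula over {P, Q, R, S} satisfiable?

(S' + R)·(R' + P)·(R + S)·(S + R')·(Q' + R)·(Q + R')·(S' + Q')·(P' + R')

Branch on S: set S = 0.
(R) alone gives R = 1.
Now (R') is unsatisfied and unit — conflict.
Undo S and try S = 1.
(R) alone gives R = 1.
(P) alone gives P = 1.
Now (P') is unsatisfied and unit — conflict.
Neither S = 1 nor S = 0 works.
No assignment satisfies every clause.

Unsatisfiable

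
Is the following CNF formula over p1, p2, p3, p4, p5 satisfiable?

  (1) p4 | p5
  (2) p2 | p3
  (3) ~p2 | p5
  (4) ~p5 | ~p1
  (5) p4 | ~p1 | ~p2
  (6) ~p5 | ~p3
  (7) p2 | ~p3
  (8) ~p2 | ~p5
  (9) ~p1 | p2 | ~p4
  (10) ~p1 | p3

Try p4 = 1.
Try p2 = 1.
(p5) alone gives p5 = 1.
But (~p5) is also a unit clause — contradiction.
Backtrack on p2: now try p2 = 0.
(p3) alone gives p3 = 1.
But (~p3) is also a unit clause — contradiction.
Either choice for p2 ends in contradiction.
Backtrack on p4: now try p4 = 0.
(p5) alone gives p5 = 1.
(~p1) alone gives p1 = 0.
(~p3) alone gives p3 = 0.
(p2) alone gives p2 = 1.
But (~p2) is also a unit clause — contradiction.
Either choice for p4 ends in contradiction.
No assignment satisfies every clause.

No, unsatisfiable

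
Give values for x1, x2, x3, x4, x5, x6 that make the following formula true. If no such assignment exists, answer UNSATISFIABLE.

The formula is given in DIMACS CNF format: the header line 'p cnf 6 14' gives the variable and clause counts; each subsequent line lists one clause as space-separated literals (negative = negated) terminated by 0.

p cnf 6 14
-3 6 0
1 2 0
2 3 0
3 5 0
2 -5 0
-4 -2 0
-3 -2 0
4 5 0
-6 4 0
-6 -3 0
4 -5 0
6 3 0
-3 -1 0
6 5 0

Suppose x3 = False.
(x2) alone gives x2 = True.
(x5) alone gives x5 = True.
(¬x4) alone gives x4 = False.
Now (x4) is unsatisfied and unit — conflict.
Backtrack on x3: now try x3 = True.
(x6) alone gives x6 = True.
Now (¬x6) is unsatisfied and unit — conflict.
Both values of x3 lead to a conflict.

UNSATISFIABLE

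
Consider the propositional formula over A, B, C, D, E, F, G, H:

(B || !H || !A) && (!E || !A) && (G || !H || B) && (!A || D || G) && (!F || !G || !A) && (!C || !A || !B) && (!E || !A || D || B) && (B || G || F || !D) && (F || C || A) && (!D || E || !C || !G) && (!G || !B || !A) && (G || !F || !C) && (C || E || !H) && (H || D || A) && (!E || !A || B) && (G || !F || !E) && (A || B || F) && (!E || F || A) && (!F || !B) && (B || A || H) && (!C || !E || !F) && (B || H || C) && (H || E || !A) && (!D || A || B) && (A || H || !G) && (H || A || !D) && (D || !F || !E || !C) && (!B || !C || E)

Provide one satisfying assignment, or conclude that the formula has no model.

A ↦ false,  B ↦ false,  C ↦ true,  D ↦ false,  E ↦ false,  F ↦ true,  G ↦ true,  H ↦ true

Suppose E = false.
Suppose C = true.
(!B) alone gives B = false.
Suppose H = true.
(!A) alone gives A = false.
(G) alone gives G = true.
(!D) alone gives D = false.
(F) alone gives F = true.
This assignment satisfies each clause.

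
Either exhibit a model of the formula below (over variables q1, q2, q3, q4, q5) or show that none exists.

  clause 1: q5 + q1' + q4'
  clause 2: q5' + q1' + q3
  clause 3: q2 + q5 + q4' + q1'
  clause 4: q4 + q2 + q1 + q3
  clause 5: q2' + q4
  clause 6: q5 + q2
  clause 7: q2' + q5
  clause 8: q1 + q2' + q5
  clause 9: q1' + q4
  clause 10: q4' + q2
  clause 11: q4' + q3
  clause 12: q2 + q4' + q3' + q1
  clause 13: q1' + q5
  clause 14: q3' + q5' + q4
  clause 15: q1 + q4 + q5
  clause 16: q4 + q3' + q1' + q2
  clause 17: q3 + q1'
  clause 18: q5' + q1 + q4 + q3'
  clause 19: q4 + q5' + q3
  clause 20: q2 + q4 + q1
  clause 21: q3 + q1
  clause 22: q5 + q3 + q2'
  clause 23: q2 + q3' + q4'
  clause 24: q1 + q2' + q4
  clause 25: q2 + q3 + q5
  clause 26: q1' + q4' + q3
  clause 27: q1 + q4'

q1: 1,  q2: 1,  q3: 1,  q4: 1,  q5: 1

Try q2 = 1.
From the singleton clause (q4), q4 = 1.
From the singleton clause (q5), q5 = 1.
From the singleton clause (q3), q3 = 1.
From the singleton clause (q1), q1 = 1.
This assignment satisfies each clause.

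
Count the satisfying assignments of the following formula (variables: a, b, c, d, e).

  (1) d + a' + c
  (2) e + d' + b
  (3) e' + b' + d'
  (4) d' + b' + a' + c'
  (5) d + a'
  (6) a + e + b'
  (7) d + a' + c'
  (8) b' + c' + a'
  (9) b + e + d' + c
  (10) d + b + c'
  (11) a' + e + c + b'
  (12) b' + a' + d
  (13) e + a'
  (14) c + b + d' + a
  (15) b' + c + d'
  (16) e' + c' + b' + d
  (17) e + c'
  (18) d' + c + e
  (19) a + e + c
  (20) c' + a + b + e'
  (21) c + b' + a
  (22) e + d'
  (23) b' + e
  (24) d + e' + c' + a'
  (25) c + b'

3

There are 2^5 = 32 truth assignments over (a, b, c, d, e).
Split on d. With d = 1, the clauses containing d are satisfied and d' drops from the rest; 2 of the 2^4 = 16 assignments to the other variables satisfy what remains.
With d = 0, by the same count on the reduced clause set, 1 assignment works.
Total: 2 + 1 = 3.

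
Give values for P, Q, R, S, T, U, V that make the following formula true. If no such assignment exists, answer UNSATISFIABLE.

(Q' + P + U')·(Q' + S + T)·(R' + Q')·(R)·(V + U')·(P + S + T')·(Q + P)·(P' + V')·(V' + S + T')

P=1, Q=0, R=1, S=0, T=1, U=0, V=0

Unit clause (R) forces R = 1.
Unit clause (Q') forces Q = 0.
Unit clause (P) forces P = 1.
Unit clause (V') forces V = 0.
Unit clause (U') forces U = 0.
Every clause is now satisfied; S, T are unconstrained.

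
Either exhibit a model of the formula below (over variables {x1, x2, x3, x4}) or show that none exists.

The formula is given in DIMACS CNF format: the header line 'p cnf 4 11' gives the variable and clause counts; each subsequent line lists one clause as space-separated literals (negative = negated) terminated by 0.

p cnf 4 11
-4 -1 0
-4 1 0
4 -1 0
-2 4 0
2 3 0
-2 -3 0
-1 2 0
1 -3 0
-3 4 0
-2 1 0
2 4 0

UNSATISFIABLE

Try x4 = False.
From the singleton clause (¬x1), x1 = False.
From the singleton clause (¬x2), x2 = False.
That conflicts with the unit clause (x2).
Backtrack on x4: now try x4 = True.
From the singleton clause (¬x1), x1 = False.
That conflicts with the unit clause (x1).
Neither x4 = True nor x4 = False works.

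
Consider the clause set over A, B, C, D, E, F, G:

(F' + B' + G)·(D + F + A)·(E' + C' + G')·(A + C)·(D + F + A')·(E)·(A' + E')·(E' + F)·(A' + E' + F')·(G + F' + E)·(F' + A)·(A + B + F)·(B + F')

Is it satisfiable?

No

Unit clause (E) forces E = 1.
Unit clause (A') forces A = 0.
Unit clause (C) forces C = 1.
Unit clause (G') forces G = 0.
Unit clause (F) forces F = 1.
Now (F') is unsatisfied and unit — conflict.
No assignment satisfies every clause.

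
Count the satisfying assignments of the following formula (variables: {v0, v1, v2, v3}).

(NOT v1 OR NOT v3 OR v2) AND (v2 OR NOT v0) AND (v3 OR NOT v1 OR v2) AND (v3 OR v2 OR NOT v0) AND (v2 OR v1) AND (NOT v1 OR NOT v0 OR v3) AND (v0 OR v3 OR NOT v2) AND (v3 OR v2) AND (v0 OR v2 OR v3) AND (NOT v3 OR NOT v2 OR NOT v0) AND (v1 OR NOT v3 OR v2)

3

There are 2^4 = 16 truth assignments over (v0, v1, v2, v3).
Check each against the 11 clauses (columns in the order v0, v1, v2, v3):
  F F F F  ✗ fails (v2 OR v1)
  F F F T  ✗ fails (v2 OR v1)
  F F T F  ✗ fails (v0 OR v3 OR NOT v2)
  F F T T  ✓ satisfies all
  F T F F  ✗ fails (v3 OR NOT v1 OR v2)
  F T F T  ✗ fails (NOT v1 OR NOT v3 OR v2)
  F T T F  ✗ fails (v0 OR v3 OR NOT v2)
  F T T T  ✓ satisfies all
  T F F F  ✗ fails (v2 OR NOT v0)
  T F F T  ✗ fails (v2 OR NOT v0)
  T F T F  ✓ satisfies all
  T F T T  ✗ fails (NOT v3 OR NOT v2 OR NOT v0)
  T T F F  ✗ fails (v2 OR NOT v0)
  T T F T  ✗ fails (NOT v1 OR NOT v3 OR v2)
  T T T F  ✗ fails (NOT v1 OR NOT v0 OR v3)
  T T T T  ✗ fails (NOT v3 OR NOT v2 OR NOT v0)
3 of the 16 rows are models.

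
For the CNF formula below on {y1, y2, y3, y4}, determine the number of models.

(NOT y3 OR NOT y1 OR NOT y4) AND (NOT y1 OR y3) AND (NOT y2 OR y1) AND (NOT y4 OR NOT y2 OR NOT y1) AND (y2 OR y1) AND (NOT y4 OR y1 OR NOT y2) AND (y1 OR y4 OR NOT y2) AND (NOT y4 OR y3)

2

There are 2^4 = 16 truth assignments over (y1, y2, y3, y4).
Check each against the 8 clauses (columns in the order y1, y2, y3, y4):
  F F F F  ✗ fails (y2 OR y1)
  F F F T  ✗ fails (y2 OR y1)
  F F T F  ✗ fails (y2 OR y1)
  F F T T  ✗ fails (y2 OR y1)
  F T F F  ✗ fails (NOT y2 OR y1)
  F T F T  ✗ fails (NOT y2 OR y1)
  F T T F  ✗ fails (NOT y2 OR y1)
  F T T T  ✗ fails (NOT y2 OR y1)
  T F F F  ✗ fails (NOT y1 OR y3)
  T F F T  ✗ fails (NOT y1 OR y3)
  T F T F  ✓ satisfies all
  T F T T  ✗ fails (NOT y3 OR NOT y1 OR NOT y4)
  T T F F  ✗ fails (NOT y1 OR y3)
  T T F T  ✗ fails (NOT y1 OR y3)
  T T T F  ✓ satisfies all
  T T T T  ✗ fails (NOT y3 OR NOT y1 OR NOT y4)
2 of the 16 rows are models.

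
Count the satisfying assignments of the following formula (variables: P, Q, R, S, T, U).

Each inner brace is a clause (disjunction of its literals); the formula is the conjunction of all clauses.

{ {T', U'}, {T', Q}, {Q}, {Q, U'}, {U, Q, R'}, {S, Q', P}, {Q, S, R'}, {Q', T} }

There are 2^6 = 64 truth assignments over (P, Q, R, S, T, U).
Split on T. With T = 1, the clauses containing T are satisfied and T' drops from the rest; 6 of the 2^5 = 32 assignments to the other variables satisfy what remains.
With T = 0, by the same count on the reduced clause set, 0 assignments work.
(One model: P=F, Q=T, R=F, S=T, T=T, U=F.)
Total: 6 + 0 = 6.

6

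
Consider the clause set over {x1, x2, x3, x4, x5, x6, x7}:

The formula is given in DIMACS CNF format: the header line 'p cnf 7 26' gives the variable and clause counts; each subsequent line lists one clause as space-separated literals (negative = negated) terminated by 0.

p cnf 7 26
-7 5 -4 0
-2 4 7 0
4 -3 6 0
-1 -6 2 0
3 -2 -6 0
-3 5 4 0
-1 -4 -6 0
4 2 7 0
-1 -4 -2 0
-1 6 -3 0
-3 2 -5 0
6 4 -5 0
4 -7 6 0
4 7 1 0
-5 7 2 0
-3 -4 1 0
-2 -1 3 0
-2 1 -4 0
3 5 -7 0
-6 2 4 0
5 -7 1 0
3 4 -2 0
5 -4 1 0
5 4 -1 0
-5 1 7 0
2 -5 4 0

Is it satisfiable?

Satisfiable

Suppose x7 = True.
Suppose x5 = True.
Suppose x3 = False.
Suppose x2 = False.
From the singleton clause (x4), x4 = True.
Suppose x1 = True.
From the singleton clause (¬x6), x6 = False.
Every clause now holds.
A satisfying assignment: x1=True; x2=False; x3=False; x4=True; x5=True; x6=False; x7=True.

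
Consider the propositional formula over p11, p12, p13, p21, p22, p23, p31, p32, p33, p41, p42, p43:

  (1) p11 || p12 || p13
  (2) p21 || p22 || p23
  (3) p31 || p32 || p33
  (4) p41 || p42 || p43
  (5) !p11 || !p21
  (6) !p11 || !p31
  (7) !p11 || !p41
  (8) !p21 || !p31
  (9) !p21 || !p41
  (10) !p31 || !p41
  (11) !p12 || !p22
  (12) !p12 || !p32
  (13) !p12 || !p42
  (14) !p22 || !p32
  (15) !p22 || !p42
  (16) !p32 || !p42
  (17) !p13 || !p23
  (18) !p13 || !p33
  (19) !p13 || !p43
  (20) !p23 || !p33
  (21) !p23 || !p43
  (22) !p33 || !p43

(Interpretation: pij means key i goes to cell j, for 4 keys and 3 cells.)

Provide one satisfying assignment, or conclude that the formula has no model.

Case p11 = false:
Case p12 = true:
From the singleton clause (!p22), p22 = false.
From the singleton clause (!p32), p32 = false.
From the singleton clause (!p42), p42 = false.
Case p21 = true:
From the singleton clause (!p31), p31 = false.
From the singleton clause (p33), p33 = true.
From the singleton clause (!p41), p41 = false.
From the singleton clause (p43), p43 = true.
But (!p43) is also a unit clause — contradiction.
Undo p21 and try p21 = false.
From the singleton clause (p23), p23 = true.
From the singleton clause (!p13), p13 = false.
From the singleton clause (!p33), p33 = false.
From the singleton clause (p31), p31 = true.
From the singleton clause (!p41), p41 = false.
From the singleton clause (p43), p43 = true.
But (!p43) is also a unit clause — contradiction.
Both values of p21 lead to a conflict.
Undo p12 and try p12 = false.
From the singleton clause (p13), p13 = true.
From the singleton clause (!p23), p23 = false.
From the singleton clause (!p33), p33 = false.
From the singleton clause (!p43), p43 = false.
Case p21 = true:
From the singleton clause (!p31), p31 = false.
From the singleton clause (p32), p32 = true.
From the singleton clause (!p41), p41 = false.
From the singleton clause (p42), p42 = true.
But (!p42) is also a unit clause — contradiction.
Undo p21 and try p21 = false.
From the singleton clause (p22), p22 = true.
From the singleton clause (!p32), p32 = false.
From the singleton clause (p31), p31 = true.
From the singleton clause (!p41), p41 = false.
From the singleton clause (p42), p42 = true.
But (!p42) is also a unit clause — contradiction.
Both values of p21 lead to a conflict.
Both values of p12 lead to a conflict.
Undo p11 and try p11 = true.
From the singleton clause (!p21), p21 = false.
From the singleton clause (!p31), p31 = false.
From the singleton clause (!p41), p41 = false.
Case p22 = true:
From the singleton clause (!p12), p12 = false.
From the singleton clause (!p32), p32 = false.
From the singleton clause (p33), p33 = true.
From the singleton clause (!p42), p42 = false.
From the singleton clause (p43), p43 = true.
But (!p43) is also a unit clause — contradiction.
Undo p22 and try p22 = false.
From the singleton clause (p23), p23 = true.
From the singleton clause (!p13), p13 = false.
From the singleton clause (!p33), p33 = false.
From the singleton clause (p32), p32 = true.
From the singleton clause (!p12), p12 = false.
From the singleton clause (!p42), p42 = false.
From the singleton clause (p43), p43 = true.
But (!p43) is also a unit clause — contradiction.
Both values of p22 lead to a conflict.
Both values of p11 lead to a conflict.

UNSATISFIABLE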